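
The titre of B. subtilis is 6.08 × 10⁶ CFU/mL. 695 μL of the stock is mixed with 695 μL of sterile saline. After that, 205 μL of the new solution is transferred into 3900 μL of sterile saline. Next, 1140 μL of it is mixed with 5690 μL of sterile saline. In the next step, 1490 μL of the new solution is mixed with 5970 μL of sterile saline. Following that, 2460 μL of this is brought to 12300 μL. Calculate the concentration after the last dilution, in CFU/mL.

1010 CFU/mL

Overall dilution factor = 2 × 20.02 × 5.991 × 5.007 × 5 = 6007.
6.08 × 10⁶ CFU/mL / 6007 = 1010 CFU/mL.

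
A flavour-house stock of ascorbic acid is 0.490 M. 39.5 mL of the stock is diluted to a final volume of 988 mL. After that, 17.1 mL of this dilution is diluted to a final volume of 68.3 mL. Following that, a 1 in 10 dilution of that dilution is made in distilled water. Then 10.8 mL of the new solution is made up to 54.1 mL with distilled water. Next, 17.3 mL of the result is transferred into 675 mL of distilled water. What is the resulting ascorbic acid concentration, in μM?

2.45 μM

Overall dilution factor = 25.01 × 3.994 × 10 × 5.009 × 40.02 = 2.00 × 10⁵.
0.490 M / 2.00 × 10⁵ = 2.45 × 10⁻⁶ M = 2.45 μM.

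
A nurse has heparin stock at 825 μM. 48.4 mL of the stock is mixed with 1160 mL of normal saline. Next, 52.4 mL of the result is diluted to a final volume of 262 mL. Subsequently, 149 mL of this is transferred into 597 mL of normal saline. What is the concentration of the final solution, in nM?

1320 nM

Overall dilution factor = 24.97 × 5 × 5.007 = 625.
825 μM / 625 = 1.32 μM = 1320 nM.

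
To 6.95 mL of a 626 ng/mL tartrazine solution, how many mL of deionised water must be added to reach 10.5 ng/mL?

407 mL

V₂ = C₁V₁/C₂ = 626 × 6.95 / 10.5 = 414 mL.
Diluent to add = V₂ − V₁ = 414 − 6.95 = 407 mL.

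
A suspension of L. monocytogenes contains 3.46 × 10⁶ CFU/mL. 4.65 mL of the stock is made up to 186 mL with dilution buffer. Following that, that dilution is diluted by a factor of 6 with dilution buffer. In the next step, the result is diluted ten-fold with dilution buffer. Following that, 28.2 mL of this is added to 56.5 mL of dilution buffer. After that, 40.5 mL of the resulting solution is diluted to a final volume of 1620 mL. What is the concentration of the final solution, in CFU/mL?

Overall dilution factor = 40 × 6 × 10 × 3.004 × 40 = 2.88 × 10⁵.
3.46 × 10⁶ CFU/mL / 2.88 × 10⁵ = 12.0 CFU/mL.

12.0 CFU/mL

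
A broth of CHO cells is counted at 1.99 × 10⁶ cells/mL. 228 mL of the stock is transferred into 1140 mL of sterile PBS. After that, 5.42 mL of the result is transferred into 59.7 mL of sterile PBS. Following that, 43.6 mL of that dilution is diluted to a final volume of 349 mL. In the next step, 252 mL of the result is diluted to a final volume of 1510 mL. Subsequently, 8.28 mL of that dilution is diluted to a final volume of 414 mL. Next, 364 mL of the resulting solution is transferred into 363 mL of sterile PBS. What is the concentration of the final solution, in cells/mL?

Overall dilution factor = 6 × 12.01 × 8.005 × 5.992 × 50 × 1.997 = 3.45 × 10⁵.
1.99 × 10⁶ cells/mL / 3.45 × 10⁵ = 5.76 cells/mL.

5.76 cells/mL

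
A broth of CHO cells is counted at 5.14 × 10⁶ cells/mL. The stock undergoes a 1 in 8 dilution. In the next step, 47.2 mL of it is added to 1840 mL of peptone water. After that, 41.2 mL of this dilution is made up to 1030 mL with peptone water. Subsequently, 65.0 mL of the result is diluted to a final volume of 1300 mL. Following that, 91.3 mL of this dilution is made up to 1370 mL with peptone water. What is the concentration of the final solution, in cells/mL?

2.14 cells/mL

Overall dilution factor = 8 × 39.98 × 25 × 20 × 15.01 = 2.40 × 10⁶.
5.14 × 10⁶ cells/mL / 2.40 × 10⁶ = 2.14 cells/mL.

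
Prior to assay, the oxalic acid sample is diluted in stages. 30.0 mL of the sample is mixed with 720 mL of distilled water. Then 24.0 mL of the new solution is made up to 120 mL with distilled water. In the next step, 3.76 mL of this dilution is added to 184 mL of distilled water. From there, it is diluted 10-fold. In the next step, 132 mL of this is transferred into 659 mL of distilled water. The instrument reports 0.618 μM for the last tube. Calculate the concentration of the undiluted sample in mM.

231 mM

Overall dilution factor = 25 × 5 × 49.94 × 10 × 5.992 = 3.74 × 10⁵.
Original = 0.618 μM × 3.74 × 10⁵ = 2.31 × 10⁵ μM = 231 mM.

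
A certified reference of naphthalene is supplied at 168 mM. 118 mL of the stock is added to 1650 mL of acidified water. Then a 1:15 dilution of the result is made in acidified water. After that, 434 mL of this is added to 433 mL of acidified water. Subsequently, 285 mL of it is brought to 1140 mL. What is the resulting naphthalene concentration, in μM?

93.5 μM

Overall dilution factor = 14.98 × 15 × 1.998 × 4 = 1796.
168 mM / 1796 = 0.0935 mM = 93.5 μM.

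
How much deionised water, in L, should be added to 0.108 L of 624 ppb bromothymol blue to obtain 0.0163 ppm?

0.0163 ppm = 16.3 ppb.
V₂ = C₁V₁/C₂ = 624 × 0.108 / 16.3 = 4.13 L.
Diluent to add = V₂ − V₁ = 4.13 − 0.108 = 4.03 L.

4.03 L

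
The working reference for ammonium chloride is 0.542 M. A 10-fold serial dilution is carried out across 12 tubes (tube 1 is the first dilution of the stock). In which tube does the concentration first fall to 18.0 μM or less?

tube 5

Tube n has concentration 0.542 M / 10ⁿ.
Need 10ⁿ ≥ 0.542 M / 18.0 μM = 3.01 × 10⁴, so n ≥ 4.48.
First such tube: n = 5.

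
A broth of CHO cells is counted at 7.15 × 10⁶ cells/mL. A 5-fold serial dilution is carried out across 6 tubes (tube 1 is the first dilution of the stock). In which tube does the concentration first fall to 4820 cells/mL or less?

tube 5

Tube n has concentration 7.15 × 10⁶ cells/mL / 5ⁿ.
Need 5ⁿ ≥ 7.15 × 10⁶ cells/mL / 4820 cells/mL = 1483, so n ≥ 4.54.
First such tube: n = 5.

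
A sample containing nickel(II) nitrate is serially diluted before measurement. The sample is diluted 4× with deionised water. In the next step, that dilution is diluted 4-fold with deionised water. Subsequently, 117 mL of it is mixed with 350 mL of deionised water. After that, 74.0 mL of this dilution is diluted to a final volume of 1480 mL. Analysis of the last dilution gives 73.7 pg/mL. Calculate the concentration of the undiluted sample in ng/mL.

Overall dilution factor = 4 × 4 × 3.991 × 20 = 1277.
Original = 73.7 pg/mL × 1277 = 9.41 × 10⁴ pg/mL = 94.1 ng/mL.

94.1 ng/mL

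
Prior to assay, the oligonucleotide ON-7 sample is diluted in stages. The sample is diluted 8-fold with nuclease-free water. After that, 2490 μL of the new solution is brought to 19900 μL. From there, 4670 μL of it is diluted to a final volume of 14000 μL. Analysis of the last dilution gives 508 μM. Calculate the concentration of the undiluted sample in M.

Overall dilution factor = 8 × 7.992 × 2.998 = 192.
Original = 508 μM × 192 = 9.74 × 10⁴ μM = 0.0974 M.

0.0974 M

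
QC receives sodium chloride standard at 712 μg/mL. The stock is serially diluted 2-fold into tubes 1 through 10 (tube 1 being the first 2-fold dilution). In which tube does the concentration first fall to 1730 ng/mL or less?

tube 9

Tube n has concentration 712 μg/mL / 2ⁿ.
Need 2ⁿ ≥ 712 μg/mL / 1730 ng/mL = 412, so n ≥ 8.68.
First such tube: n = 9.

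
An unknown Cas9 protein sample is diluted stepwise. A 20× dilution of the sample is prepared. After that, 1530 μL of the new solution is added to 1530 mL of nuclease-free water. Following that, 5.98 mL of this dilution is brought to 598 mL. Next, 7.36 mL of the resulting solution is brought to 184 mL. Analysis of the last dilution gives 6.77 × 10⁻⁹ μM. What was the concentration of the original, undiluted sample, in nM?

Overall dilution factor = 20 × 1001 × 100 × 25 = 5.00 × 10⁷.
Original = 6.77 × 10⁻⁹ μM × 5.00 × 10⁷ = 0.339 μM = 339 nM.

339 nM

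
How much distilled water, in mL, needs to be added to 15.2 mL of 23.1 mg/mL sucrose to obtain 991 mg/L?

339 mL

991 mg/L = 0.991 mg/mL.
V₂ = C₁V₁/C₂ = 23.1 × 15.2 / 0.991 = 354 mL.
Diluent to add = V₂ − V₁ = 354 − 15.2 = 339 mL.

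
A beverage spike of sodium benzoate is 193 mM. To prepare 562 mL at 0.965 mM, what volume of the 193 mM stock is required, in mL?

V₁ = C₂V₂/C₁ = 0.965 × 562 / 193 = 2.81 mL.

2.81 mL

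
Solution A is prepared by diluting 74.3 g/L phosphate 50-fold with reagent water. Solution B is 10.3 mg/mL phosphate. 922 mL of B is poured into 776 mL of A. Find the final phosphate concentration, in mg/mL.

C_A = 74.3 g/L / 50 = 1.49 g/L.
C_B = 10.3 mg/mL = 10.3 g/L.
C_mix = (C_A·V_A + C_B·V_B)/(V_A + V_B) = (1.49×776 + 10.3×922) / 1698 = 6.27 g/L = 6.27 mg/mL.

6.27 mg/mL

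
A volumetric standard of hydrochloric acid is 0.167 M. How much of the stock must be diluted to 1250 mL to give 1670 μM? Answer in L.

1670 μM = 1.67 × 10⁻³ M.
V₁ = C₂V₂/C₁ = 1.67 × 10⁻³ × 1250 / 0.167 = 12.5 mL = 0.0125 L.

0.0125 L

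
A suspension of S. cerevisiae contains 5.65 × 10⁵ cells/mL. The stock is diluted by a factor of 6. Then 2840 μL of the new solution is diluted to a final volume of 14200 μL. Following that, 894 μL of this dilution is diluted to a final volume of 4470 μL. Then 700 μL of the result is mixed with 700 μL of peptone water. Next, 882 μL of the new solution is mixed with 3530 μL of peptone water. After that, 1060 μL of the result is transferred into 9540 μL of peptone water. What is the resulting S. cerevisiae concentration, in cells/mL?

37.6 cells/mL

Overall dilution factor = 6 × 5 × 5 × 2 × 5.002 × 10 = 1.50 × 10⁴.
5.65 × 10⁵ cells/mL / 1.50 × 10⁴ = 37.6 cells/mL.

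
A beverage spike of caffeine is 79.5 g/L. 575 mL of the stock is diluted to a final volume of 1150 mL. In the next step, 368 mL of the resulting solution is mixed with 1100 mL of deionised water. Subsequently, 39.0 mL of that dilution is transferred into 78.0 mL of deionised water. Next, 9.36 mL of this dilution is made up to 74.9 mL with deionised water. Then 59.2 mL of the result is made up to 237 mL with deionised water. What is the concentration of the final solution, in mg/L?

Overall dilution factor = 2 × 3.989 × 3 × 8.002 × 4.003 = 767.
79.5 g/L / 767 = 0.104 g/L = 104 mg/L.

104 mg/L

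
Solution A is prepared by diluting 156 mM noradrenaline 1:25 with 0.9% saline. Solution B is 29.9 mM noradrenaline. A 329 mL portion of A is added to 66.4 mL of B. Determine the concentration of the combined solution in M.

C_A = 156 mM / 25 = 6.24 mM.
C_mix = (C_A·V_A + C_B·V_B)/(V_A + V_B) = (6.24×329 + 29.9×66.4) / 395.4 = 10.2 mM = 0.0102 M.

0.0102 M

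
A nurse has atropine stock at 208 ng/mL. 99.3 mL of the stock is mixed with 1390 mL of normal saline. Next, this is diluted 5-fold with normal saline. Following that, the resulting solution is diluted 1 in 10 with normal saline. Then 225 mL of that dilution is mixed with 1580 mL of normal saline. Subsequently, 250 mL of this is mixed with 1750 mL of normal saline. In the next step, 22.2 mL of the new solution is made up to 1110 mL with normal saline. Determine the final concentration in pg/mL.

Overall dilution factor = 15.00 × 5 × 10 × 8.022 × 8 × 50 = 2.41 × 10⁶.
208 ng/mL / 2.41 × 10⁶ = 8.64 × 10⁻⁵ ng/mL = 0.0864 pg/mL.

0.0864 pg/mL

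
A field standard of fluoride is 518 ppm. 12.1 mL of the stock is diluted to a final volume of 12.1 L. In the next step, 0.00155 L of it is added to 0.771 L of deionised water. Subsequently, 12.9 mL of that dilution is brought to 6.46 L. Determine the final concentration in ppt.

Overall dilution factor = 1000 × 498.4 × 500.8 = 2.50 × 10⁸.
518 ppm / 2.50 × 10⁸ = 2.08 × 10⁻⁶ ppm = 2.08 ppt.

2.08 ppt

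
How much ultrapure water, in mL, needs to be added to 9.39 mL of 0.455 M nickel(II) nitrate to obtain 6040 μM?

698 mL

6040 μM = 6.04 × 10⁻³ M.
V₂ = C₁V₁/C₂ = 0.455 × 9.39 / 6.04 × 10⁻³ = 707 mL.
Diluent to add = V₂ − V₁ = 707 − 9.39 = 698 mL.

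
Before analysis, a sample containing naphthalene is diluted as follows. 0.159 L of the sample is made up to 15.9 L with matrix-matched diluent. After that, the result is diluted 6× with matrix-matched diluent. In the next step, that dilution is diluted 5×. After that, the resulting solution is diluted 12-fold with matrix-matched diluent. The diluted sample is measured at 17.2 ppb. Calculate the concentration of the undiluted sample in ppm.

Overall dilution factor = 100 × 6 × 5 × 12 = 3.60 × 10⁴.
Original = 17.2 ppb × 3.60 × 10⁴ = 6.19 × 10⁵ ppb = 619 ppm.

619 ppm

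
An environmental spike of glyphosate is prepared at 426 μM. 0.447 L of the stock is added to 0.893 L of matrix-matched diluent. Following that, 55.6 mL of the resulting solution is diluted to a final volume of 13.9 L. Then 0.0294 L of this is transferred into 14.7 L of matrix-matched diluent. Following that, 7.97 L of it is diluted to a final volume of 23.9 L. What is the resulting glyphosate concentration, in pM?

378 pM

Overall dilution factor = 2.998 × 250 × 501 × 2.999 = 1.13 × 10⁶.
426 μM / 1.13 × 10⁶ = 3.78 × 10⁻⁴ μM = 378 pM.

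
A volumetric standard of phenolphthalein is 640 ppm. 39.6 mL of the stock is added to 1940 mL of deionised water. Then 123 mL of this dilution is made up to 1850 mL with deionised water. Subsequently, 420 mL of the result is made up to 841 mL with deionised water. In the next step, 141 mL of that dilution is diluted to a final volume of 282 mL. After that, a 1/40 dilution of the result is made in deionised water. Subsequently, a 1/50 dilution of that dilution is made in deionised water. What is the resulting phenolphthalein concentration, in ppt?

Overall dilution factor = 49.99 × 15.04 × 2.002 × 2 × 40 × 50 = 6.02 × 10⁶.
640 ppm / 6.02 × 10⁶ = 1.06 × 10⁻⁴ ppm = 106 ppt.

106 ppt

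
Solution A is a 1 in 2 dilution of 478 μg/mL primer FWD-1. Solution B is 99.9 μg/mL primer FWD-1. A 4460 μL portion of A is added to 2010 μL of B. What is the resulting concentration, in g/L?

C_A = 478 μg/mL / 2 = 239 μg/mL.
C_mix = (C_A·V_A + C_B·V_B)/(V_A + V_B) = (239×4460 + 99.9×2010) / 6470 = 196 μg/mL = 0.196 g/L.

0.196 g/L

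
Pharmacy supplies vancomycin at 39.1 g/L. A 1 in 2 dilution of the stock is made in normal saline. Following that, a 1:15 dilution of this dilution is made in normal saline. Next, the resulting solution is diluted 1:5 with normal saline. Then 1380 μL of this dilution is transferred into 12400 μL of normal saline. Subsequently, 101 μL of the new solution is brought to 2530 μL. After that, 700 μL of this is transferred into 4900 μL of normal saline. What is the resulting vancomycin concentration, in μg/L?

130 μg/L

Overall dilution factor = 2 × 15 × 5 × 9.986 × 25.05 × 8 = 3.00 × 10⁵.
39.1 g/L / 3.00 × 10⁵ = 1.30 × 10⁻⁴ g/L = 130 μg/L.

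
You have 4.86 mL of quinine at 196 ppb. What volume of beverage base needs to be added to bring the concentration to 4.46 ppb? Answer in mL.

V₂ = C₁V₁/C₂ = 196 × 4.86 / 4.46 = 214 mL.
Diluent to add = V₂ − V₁ = 214 − 4.86 = 209 mL.

209 mL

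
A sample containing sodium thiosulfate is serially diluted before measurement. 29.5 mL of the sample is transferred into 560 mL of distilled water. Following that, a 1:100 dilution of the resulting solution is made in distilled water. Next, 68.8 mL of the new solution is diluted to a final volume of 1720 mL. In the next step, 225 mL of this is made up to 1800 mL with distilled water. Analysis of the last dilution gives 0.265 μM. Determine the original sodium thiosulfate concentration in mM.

Overall dilution factor = 19.98 × 100 × 25 × 8 = 4.00 × 10⁵.
Original = 0.265 μM × 4.00 × 10⁵ = 1.06 × 10⁵ μM = 106 mM.

106 mM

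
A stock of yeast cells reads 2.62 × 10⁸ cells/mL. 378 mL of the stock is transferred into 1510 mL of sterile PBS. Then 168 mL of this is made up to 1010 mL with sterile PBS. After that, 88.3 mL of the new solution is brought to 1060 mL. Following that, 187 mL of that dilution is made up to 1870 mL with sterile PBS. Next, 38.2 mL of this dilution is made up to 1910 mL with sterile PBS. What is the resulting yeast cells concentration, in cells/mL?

Overall dilution factor = 4.995 × 6.012 × 12.00 × 10 × 50 = 1.80 × 10⁵.
2.62 × 10⁸ cells/mL / 1.80 × 10⁵ = 1450 cells/mL.

1450 cells/mL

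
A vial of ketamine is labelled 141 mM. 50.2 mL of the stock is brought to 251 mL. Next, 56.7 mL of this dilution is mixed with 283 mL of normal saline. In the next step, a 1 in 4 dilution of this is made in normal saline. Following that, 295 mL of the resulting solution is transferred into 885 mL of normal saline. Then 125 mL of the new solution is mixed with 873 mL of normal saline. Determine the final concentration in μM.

Overall dilution factor = 5 × 5.991 × 4 × 4 × 7.984 = 3827.
141 mM / 3827 = 0.0368 mM = 36.8 μM.

36.8 μM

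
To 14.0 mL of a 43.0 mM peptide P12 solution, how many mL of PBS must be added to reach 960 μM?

960 μM = 0.960 mM.
V₂ = C₁V₁/C₂ = 43.0 × 14.0 / 0.960 = 627 mL.
Diluent to add = V₂ − V₁ = 627 − 14.0 = 613 mL.

613 mL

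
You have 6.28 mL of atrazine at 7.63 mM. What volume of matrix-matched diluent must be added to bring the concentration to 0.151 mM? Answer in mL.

311 mL

V₂ = C₁V₁/C₂ = 7.63 × 6.28 / 0.151 = 317 mL.
Diluent to add = V₂ − V₁ = 317 − 6.28 = 311 mL.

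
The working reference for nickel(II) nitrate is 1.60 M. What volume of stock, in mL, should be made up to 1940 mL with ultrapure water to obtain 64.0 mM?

77.6 mL

64.0 mM = 0.0640 M.
V₁ = C₂V₂/C₁ = 0.0640 × 1940 / 1.60 = 77.6 mL.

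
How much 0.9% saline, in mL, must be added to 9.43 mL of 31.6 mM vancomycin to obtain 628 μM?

465 mL

628 μM = 0.628 mM.
V₂ = C₁V₁/C₂ = 31.6 × 9.43 / 0.628 = 475 mL.
Diluent to add = V₂ − V₁ = 475 − 9.43 = 465 mL.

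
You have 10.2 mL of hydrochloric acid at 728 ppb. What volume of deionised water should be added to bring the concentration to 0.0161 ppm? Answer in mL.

0.0161 ppm = 16.1 ppb.
V₂ = C₁V₁/C₂ = 728 × 10.2 / 16.1 = 461 mL.
Diluent to add = V₂ − V₁ = 461 − 10.2 = 451 mL.

451 mL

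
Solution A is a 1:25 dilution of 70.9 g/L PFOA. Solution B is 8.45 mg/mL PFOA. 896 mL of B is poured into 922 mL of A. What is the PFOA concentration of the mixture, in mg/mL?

5.60 mg/mL

C_A = 70.9 g/L / 25 = 2.84 g/L.
C_B = 8.45 mg/mL = 8.45 g/L.
C_mix = (C_A·V_A + C_B·V_B)/(V_A + V_B) = (2.84×922 + 8.45×896) / 1818 = 5.60 g/L = 5.60 mg/mL.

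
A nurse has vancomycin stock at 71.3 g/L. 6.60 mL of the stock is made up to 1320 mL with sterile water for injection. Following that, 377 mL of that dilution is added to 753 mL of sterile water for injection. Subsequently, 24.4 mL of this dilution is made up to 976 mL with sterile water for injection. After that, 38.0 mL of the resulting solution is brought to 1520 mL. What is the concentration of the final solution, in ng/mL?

74.3 ng/mL

Overall dilution factor = 200 × 2.997 × 40 × 40 = 9.59 × 10⁵.
71.3 g/L / 9.59 × 10⁵ = 7.43 × 10⁻⁵ g/L = 74.3 ng/mL.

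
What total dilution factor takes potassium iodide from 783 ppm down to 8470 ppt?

9.24 × 10⁴

Factor = C₀/C_target = 783 ppm / 8470 ppt = 9.24 × 10⁴.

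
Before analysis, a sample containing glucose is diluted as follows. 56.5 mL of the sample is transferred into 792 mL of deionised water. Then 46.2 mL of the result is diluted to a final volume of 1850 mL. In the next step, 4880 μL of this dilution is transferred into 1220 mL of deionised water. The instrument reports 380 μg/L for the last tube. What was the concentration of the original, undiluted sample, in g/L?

Overall dilution factor = 15.02 × 40.04 × 251 = 1.51 × 10⁵.
Original = 380 μg/L × 1.51 × 10⁵ = 5.74 × 10⁷ μg/L = 57.4 g/L.

57.4 g/L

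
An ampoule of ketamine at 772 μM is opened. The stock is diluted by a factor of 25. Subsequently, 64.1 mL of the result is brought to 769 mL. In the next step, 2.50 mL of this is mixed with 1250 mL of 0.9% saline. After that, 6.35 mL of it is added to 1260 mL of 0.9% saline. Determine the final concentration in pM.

25.8 pM

Overall dilution factor = 25 × 12.00 × 501 × 199.4 = 3.00 × 10⁷.
772 μM / 3.00 × 10⁷ = 2.58 × 10⁻⁵ μM = 25.8 pM.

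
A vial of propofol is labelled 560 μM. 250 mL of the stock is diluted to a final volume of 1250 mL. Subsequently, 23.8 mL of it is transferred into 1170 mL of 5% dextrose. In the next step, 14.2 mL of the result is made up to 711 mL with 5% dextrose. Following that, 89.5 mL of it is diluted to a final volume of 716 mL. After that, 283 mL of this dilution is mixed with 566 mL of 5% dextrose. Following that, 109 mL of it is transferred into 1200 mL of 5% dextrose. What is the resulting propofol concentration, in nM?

Overall dilution factor = 5 × 50.16 × 50.07 × 8 × 3 × 12.01 = 3.62 × 10⁶.
560 μM / 3.62 × 10⁶ = 1.55 × 10⁻⁴ μM = 0.155 nM.

0.155 nM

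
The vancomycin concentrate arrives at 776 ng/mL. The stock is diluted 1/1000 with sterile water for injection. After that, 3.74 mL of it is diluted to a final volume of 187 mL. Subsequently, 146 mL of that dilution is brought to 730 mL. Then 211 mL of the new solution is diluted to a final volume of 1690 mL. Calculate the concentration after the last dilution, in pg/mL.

Overall dilution factor = 1000 × 50 × 5 × 8.009 = 2.00 × 10⁶.
776 ng/mL / 2.00 × 10⁶ = 3.88 × 10⁻⁴ ng/mL = 0.388 pg/mL.

0.388 pg/mL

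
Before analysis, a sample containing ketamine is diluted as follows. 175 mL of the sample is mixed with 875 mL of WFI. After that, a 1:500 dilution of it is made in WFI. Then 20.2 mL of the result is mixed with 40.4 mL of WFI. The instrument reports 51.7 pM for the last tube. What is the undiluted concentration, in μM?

0.465 μM

Overall dilution factor = 6 × 500 × 3 = 9000.
Original = 51.7 pM × 9000 = 4.65 × 10⁵ pM = 0.465 μM.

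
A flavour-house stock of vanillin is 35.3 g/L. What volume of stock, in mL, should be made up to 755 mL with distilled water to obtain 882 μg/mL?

18.9 mL

882 μg/mL = 0.882 g/L.
V₁ = C₂V₂/C₁ = 0.882 × 755 / 35.3 = 18.9 mL.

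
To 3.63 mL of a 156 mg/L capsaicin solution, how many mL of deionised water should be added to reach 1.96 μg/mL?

285 mL

1.96 μg/mL = 1.96 mg/L.
V₂ = C₁V₁/C₂ = 156 × 3.63 / 1.96 = 289 mL.
Diluent to add = V₂ − V₁ = 289 − 3.63 = 285 mL.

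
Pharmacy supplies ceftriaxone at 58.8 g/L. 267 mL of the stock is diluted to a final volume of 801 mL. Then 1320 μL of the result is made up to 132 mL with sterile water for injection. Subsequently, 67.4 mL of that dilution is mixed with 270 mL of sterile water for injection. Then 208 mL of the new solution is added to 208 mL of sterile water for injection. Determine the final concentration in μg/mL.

19.6 μg/mL

Overall dilution factor = 3 × 100 × 5.006 × 2 = 3004.
58.8 g/L / 3004 = 0.0196 g/L = 19.6 μg/mL.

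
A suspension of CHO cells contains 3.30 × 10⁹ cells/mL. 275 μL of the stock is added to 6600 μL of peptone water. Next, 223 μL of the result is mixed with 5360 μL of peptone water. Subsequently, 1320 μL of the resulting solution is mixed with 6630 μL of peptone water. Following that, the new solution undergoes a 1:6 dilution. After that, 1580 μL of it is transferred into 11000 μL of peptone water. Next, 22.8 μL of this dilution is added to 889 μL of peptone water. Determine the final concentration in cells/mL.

Overall dilution factor = 25 × 25.04 × 6.023 × 6 × 7.962 × 39.99 = 7.20 × 10⁶.
3.30 × 10⁹ cells/mL / 7.20 × 10⁶ = 458 cells/mL.

458 cells/mL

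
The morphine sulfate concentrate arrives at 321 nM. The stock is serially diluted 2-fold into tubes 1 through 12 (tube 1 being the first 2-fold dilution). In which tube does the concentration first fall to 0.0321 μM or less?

Tube n has concentration 321 nM / 2ⁿ.
Need 2ⁿ ≥ 321 nM / 0.0321 μM = 10.0, so n ≥ 3.32.
First such tube: n = 4.

tube 4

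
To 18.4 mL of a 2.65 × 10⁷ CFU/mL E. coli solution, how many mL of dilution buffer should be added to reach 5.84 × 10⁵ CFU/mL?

V₂ = C₁V₁/C₂ = 2.65 × 10⁷ × 18.4 / 5.84 × 10⁵ = 835 mL.
Diluent to add = V₂ − V₁ = 835 − 18.4 = 817 mL.

817 mL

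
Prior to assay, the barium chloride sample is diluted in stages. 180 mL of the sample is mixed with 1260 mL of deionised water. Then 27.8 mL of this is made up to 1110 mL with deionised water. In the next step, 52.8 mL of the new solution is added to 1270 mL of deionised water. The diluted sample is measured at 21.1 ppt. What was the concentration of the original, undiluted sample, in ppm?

0.169 ppm

Overall dilution factor = 8 × 39.93 × 25.05 = 8003.
Original = 21.1 ppt × 8003 = 1.69 × 10⁵ ppt = 0.169 ppm.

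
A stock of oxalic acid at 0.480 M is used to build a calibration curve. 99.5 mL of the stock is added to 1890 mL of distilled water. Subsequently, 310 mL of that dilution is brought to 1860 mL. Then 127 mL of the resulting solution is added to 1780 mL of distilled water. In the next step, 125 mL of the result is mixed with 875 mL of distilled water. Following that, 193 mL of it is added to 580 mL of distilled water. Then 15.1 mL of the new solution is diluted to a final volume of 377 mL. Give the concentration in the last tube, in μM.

Overall dilution factor = 19.99 × 6 × 15.02 × 8 × 4.005 × 24.97 = 1.44 × 10⁶.
0.480 M / 1.44 × 10⁶ = 3.33 × 10⁻⁷ M = 0.333 μM.

0.333 μM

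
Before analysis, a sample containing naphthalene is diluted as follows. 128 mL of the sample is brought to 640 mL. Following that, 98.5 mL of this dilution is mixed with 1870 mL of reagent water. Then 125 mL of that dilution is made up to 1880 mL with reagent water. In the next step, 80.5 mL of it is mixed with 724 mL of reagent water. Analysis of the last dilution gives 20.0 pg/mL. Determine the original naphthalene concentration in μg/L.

Overall dilution factor = 5 × 19.98 × 15.04 × 9.994 = 1.50 × 10⁴.
Original = 20.0 pg/mL × 1.50 × 10⁴ = 3.00 × 10⁵ pg/mL = 300 μg/L.

300 μg/L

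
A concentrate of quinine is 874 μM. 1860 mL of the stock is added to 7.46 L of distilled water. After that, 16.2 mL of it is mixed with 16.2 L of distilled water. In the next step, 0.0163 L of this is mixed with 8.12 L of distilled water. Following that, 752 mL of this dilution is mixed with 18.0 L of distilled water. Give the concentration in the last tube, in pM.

Overall dilution factor = 5.011 × 1001 × 499.2 × 24.94 = 6.24 × 10⁷.
874 μM / 6.24 × 10⁷ = 1.40 × 10⁻⁵ μM = 14.0 pM.

14.0 pM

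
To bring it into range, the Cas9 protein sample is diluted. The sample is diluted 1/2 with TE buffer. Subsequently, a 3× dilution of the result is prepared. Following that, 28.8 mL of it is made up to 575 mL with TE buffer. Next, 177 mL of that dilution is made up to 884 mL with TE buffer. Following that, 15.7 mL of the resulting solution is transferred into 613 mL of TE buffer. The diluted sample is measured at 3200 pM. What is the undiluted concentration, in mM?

0.0767 mM

Overall dilution factor = 2 × 3 × 19.97 × 4.994 × 40.04 = 2.40 × 10⁴.
Original = 3200 pM × 2.40 × 10⁴ = 7.67 × 10⁷ pM = 0.0767 mM.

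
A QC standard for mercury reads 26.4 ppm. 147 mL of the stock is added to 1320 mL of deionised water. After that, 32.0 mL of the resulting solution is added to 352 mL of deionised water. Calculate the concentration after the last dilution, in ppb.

Overall dilution factor = 9.980 × 12 = 120.
26.4 ppm / 120 = 0.220 ppm = 220 ppb.

220 ppb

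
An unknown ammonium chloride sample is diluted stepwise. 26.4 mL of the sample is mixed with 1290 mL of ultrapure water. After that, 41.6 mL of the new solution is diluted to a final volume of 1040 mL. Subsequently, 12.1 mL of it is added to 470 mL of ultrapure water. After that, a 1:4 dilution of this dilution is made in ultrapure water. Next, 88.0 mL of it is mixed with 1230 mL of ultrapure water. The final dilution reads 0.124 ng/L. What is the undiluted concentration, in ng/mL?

Overall dilution factor = 49.86 × 25 × 39.84 × 4 × 14.98 = 2.98 × 10⁶.
Original = 0.124 ng/L × 2.98 × 10⁶ = 3.69 × 10⁵ ng/L = 369 ng/mL.

369 ng/mL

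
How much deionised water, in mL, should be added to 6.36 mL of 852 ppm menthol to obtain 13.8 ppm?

386 mL

V₂ = C₁V₁/C₂ = 852 × 6.36 / 13.8 = 393 mL.
Diluent to add = V₂ − V₁ = 393 − 6.36 = 386 mL.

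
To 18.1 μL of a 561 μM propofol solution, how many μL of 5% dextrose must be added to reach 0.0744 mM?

118 μL

0.0744 mM = 74.4 μM.
V₂ = C₁V₁/C₂ = 561 × 18.1 / 74.4 = 136 μL.
Diluent to add = V₂ − V₁ = 136 − 18.1 = 118 μL.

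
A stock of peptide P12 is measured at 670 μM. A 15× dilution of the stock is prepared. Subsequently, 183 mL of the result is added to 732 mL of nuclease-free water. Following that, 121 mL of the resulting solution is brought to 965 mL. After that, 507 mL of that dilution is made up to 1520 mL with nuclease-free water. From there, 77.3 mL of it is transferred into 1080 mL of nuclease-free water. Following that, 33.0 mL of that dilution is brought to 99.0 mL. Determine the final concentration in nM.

Overall dilution factor = 15 × 5 × 7.975 × 2.998 × 14.97 × 3 = 8.05 × 10⁴.
670 μM / 8.05 × 10⁴ = 8.32 × 10⁻³ μM = 8.32 nM.

8.32 nM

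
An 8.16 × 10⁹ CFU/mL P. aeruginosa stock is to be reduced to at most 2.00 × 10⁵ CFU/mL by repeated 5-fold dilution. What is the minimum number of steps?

Need 5ⁿ ≥ 4.08 × 10⁴, so n ≥ log(4.08 × 10⁴)/log(5) = 6.60.
Minimum whole steps: n = 7.

7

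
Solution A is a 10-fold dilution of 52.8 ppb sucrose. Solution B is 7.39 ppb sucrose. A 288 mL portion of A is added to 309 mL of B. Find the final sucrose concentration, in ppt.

C_A = 52.8 ppb / 10 = 5.28 ppb.
C_mix = (C_A·V_A + C_B·V_B)/(V_A + V_B) = (5.28×288 + 7.39×309) / 597.0 = 6.37 ppb = 6370 ppt.

6370 ppt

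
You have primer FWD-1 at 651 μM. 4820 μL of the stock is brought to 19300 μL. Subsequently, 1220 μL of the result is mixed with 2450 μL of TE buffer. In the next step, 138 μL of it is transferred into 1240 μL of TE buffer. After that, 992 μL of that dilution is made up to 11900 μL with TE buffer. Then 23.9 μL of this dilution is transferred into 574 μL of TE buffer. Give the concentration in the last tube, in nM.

Overall dilution factor = 4.004 × 3.008 × 9.986 × 12.00 × 25.02 = 3.61 × 10⁴.
651 μM / 3.61 × 10⁴ = 0.0180 μM = 18.0 nM.

18.0 nM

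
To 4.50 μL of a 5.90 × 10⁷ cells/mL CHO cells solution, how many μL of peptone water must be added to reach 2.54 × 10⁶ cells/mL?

100 μL

V₂ = C₁V₁/C₂ = 5.90 × 10⁷ × 4.50 / 2.54 × 10⁶ = 105 μL.
Diluent to add = V₂ − V₁ = 105 − 4.50 = 100 μL.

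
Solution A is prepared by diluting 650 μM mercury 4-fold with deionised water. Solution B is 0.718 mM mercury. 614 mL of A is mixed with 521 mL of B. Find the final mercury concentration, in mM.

C_A = 650 μM / 4 = 162 μM.
C_B = 0.718 mM = 718 μM.
C_mix = (C_A·V_A + C_B·V_B)/(V_A + V_B) = (162×614 + 718×521) / 1135 = 417 μM = 0.417 mM.

0.417 mM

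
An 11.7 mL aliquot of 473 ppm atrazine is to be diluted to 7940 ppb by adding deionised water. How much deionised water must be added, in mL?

685 mL

7940 ppb = 7.94 ppm.
V₂ = C₁V₁/C₂ = 473 × 11.7 / 7.94 = 697 mL.
Diluent to add = V₂ − V₁ = 697 − 11.7 = 685 mL.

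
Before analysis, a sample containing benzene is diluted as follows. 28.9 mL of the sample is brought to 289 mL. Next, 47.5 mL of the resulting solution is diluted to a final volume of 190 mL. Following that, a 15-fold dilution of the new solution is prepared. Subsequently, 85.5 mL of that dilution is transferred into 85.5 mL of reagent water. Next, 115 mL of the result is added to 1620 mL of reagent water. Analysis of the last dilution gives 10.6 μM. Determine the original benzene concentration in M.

Overall dilution factor = 10 × 4 × 15 × 2 × 15.09 = 1.81 × 10⁴.
Original = 10.6 μM × 1.81 × 10⁴ = 1.92 × 10⁵ μM = 0.192 M.

0.192 M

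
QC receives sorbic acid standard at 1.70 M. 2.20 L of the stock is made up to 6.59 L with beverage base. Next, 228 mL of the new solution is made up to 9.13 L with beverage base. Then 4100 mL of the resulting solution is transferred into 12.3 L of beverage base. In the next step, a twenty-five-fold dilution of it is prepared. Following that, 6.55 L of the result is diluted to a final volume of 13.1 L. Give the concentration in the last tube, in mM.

0.0709 mM

Overall dilution factor = 2.995 × 40.04 × 4 × 25 × 2 = 2.40 × 10⁴.
1.70 M / 2.40 × 10⁴ = 7.09 × 10⁻⁵ M = 0.0709 mM.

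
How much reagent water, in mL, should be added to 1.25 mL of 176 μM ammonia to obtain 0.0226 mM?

8.48 mL

0.0226 mM = 22.6 μM.
V₂ = C₁V₁/C₂ = 176 × 1.25 / 22.6 = 9.73 mL.
Diluent to add = V₂ − V₁ = 9.73 − 1.25 = 8.48 mL.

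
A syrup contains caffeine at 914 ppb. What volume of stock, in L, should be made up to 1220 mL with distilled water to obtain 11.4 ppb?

0.0152 L

V₁ = C₂V₂/C₁ = 11.4 × 1220 / 914 = 15.2 mL = 0.0152 L.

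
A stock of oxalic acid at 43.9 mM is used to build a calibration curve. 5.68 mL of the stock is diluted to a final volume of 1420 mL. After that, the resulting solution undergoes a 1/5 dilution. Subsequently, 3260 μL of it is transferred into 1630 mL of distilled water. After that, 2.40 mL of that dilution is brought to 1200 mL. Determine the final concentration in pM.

140 pM

Overall dilution factor = 250 × 5 × 501 × 500 = 3.13 × 10⁸.
43.9 mM / 3.13 × 10⁸ = 1.40 × 10⁻⁷ mM = 140 pM.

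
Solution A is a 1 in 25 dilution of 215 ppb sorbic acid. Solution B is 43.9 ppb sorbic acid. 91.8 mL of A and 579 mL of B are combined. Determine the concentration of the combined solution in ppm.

0.0391 ppm

C_A = 215 ppb / 25 = 8.60 ppb.
C_mix = (C_A·V_A + C_B·V_B)/(V_A + V_B) = (8.60×91.8 + 43.9×579) / 670.8 = 39.1 ppb = 0.0391 ppm.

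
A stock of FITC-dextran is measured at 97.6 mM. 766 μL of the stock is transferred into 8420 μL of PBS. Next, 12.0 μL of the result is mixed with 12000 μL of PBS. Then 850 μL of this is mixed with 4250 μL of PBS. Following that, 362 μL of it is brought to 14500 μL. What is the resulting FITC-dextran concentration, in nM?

33.8 nM

Overall dilution factor = 11.99 × 1001 × 6 × 40.06 = 2.88 × 10⁶.
97.6 mM / 2.88 × 10⁶ = 3.38 × 10⁻⁵ mM = 33.8 nM.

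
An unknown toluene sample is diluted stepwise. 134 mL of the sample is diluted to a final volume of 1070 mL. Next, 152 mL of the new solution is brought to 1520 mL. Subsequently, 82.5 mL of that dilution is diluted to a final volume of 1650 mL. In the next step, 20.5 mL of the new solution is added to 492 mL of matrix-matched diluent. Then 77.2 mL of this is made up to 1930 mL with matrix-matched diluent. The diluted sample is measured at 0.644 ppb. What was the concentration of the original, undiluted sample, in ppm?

643 ppm

Overall dilution factor = 7.985 × 10 × 20 × 25 × 25 = 9.98 × 10⁵.
Original = 0.644 ppb × 9.98 × 10⁵ = 6.43 × 10⁵ ppb = 643 ppm.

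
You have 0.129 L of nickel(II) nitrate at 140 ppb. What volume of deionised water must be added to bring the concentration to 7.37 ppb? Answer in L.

2.32 L

V₂ = C₁V₁/C₂ = 140 × 0.129 / 7.37 = 2.45 L.
Diluent to add = V₂ − V₁ = 2.45 − 0.129 = 2.32 L.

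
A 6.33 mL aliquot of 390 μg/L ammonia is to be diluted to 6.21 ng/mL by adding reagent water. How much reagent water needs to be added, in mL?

391 mL

6.21 ng/mL = 6.21 μg/L.
V₂ = C₁V₁/C₂ = 390 × 6.33 / 6.21 = 398 mL.
Diluent to add = V₂ − V₁ = 398 − 6.33 = 391 mL.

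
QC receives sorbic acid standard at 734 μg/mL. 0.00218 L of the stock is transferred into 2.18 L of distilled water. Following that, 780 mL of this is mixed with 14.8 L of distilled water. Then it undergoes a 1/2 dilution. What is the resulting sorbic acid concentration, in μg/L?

18.4 μg/L

Overall dilution factor = 1001 × 19.97 × 2 = 4.00 × 10⁴.
734 μg/mL / 4.00 × 10⁴ = 0.0184 μg/mL = 18.4 μg/L.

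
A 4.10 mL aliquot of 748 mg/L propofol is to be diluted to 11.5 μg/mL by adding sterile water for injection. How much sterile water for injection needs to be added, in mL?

263 mL

11.5 μg/mL = 11.5 mg/L.
V₂ = C₁V₁/C₂ = 748 × 4.10 / 11.5 = 267 mL.
Diluent to add = V₂ − V₁ = 267 − 4.10 = 263 mL.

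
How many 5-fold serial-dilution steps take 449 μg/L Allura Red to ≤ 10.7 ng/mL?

3

Need 5ⁿ ≥ 42.0, so n ≥ log(42.0)/log(5) = 2.32.
Minimum whole steps: n = 3.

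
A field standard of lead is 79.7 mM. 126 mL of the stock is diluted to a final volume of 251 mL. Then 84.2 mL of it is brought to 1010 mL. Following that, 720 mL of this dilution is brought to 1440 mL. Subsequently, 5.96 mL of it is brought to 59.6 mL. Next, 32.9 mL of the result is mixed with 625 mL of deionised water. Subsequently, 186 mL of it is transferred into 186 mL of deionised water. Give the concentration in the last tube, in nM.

4170 nM

Overall dilution factor = 1.992 × 12.00 × 2 × 10 × 20.00 × 2 = 1.91 × 10⁴.
79.7 mM / 1.91 × 10⁴ = 4.17 × 10⁻³ mM = 4170 nM.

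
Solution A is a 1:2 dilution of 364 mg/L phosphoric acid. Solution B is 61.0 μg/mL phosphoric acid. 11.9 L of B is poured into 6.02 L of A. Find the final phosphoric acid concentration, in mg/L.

C_A = 364 mg/L / 2 = 182 mg/L.
C_B = 61.0 μg/mL = 61.0 mg/L.
C_mix = (C_A·V_A + C_B·V_B)/(V_A + V_B) = (182×6.02 + 61.0×11.9) / 17.92 = 102 mg/L.

102 mg/L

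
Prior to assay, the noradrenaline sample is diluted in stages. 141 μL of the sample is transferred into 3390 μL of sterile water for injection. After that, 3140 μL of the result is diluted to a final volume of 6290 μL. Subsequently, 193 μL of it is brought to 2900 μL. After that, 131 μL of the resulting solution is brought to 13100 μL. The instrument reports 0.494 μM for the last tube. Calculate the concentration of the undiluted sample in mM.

37.2 mM

Overall dilution factor = 25.04 × 2.003 × 15.03 × 100 = 7.54 × 10⁴.
Original = 0.494 μM × 7.54 × 10⁴ = 3.72 × 10⁴ μM = 37.2 mM.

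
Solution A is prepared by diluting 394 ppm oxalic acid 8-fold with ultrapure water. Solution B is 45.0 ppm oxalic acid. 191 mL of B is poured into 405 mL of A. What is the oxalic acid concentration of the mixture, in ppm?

47.9 ppm

C_A = 394 ppm / 8 = 49.2 ppm.
C_mix = (C_A·V_A + C_B·V_B)/(V_A + V_B) = (49.2×405 + 45.0×191) / 596.0 = 47.9 ppm.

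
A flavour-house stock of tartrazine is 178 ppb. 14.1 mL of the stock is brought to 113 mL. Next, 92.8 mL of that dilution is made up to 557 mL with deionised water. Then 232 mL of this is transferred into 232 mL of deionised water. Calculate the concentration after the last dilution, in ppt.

1850 ppt

Overall dilution factor = 8.014 × 6.002 × 2 = 96.2.
178 ppb / 96.2 = 1.85 ppb = 1850 ppt.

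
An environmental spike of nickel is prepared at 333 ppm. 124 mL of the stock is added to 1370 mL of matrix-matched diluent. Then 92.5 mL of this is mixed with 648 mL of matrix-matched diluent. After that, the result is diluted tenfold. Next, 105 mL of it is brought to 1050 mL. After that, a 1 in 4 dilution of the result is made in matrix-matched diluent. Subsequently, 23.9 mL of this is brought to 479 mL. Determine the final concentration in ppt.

431 ppt

Overall dilution factor = 12.05 × 8.005 × 10 × 10 × 4 × 20.04 = 7.73 × 10⁵.
333 ppm / 7.73 × 10⁵ = 4.31 × 10⁻⁴ ppm = 431 ppt.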